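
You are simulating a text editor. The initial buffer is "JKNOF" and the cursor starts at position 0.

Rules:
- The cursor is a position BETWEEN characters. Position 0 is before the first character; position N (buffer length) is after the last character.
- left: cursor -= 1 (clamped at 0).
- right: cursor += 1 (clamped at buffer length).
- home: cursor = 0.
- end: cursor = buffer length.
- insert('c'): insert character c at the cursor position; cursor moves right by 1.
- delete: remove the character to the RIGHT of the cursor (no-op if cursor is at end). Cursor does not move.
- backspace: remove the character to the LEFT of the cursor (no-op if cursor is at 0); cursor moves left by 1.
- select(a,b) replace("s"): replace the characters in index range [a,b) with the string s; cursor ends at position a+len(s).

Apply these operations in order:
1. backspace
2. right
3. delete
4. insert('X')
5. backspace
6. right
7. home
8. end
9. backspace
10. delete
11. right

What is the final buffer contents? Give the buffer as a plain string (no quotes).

Answer: JNO

Derivation:
After op 1 (backspace): buf='JKNOF' cursor=0
After op 2 (right): buf='JKNOF' cursor=1
After op 3 (delete): buf='JNOF' cursor=1
After op 4 (insert('X')): buf='JXNOF' cursor=2
After op 5 (backspace): buf='JNOF' cursor=1
After op 6 (right): buf='JNOF' cursor=2
After op 7 (home): buf='JNOF' cursor=0
After op 8 (end): buf='JNOF' cursor=4
After op 9 (backspace): buf='JNO' cursor=3
After op 10 (delete): buf='JNO' cursor=3
After op 11 (right): buf='JNO' cursor=3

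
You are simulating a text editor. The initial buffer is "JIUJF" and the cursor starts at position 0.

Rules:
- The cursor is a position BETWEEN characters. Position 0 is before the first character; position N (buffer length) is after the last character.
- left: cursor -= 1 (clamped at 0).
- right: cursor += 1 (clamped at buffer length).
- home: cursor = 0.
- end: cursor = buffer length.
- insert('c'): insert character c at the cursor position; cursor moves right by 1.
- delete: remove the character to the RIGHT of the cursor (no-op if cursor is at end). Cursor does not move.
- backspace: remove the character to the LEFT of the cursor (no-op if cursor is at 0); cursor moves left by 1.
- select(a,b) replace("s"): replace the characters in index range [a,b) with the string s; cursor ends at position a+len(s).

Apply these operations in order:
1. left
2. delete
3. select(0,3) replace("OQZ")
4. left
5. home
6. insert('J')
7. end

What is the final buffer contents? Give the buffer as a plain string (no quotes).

Answer: JOQZF

Derivation:
After op 1 (left): buf='JIUJF' cursor=0
After op 2 (delete): buf='IUJF' cursor=0
After op 3 (select(0,3) replace("OQZ")): buf='OQZF' cursor=3
After op 4 (left): buf='OQZF' cursor=2
After op 5 (home): buf='OQZF' cursor=0
After op 6 (insert('J')): buf='JOQZF' cursor=1
After op 7 (end): buf='JOQZF' cursor=5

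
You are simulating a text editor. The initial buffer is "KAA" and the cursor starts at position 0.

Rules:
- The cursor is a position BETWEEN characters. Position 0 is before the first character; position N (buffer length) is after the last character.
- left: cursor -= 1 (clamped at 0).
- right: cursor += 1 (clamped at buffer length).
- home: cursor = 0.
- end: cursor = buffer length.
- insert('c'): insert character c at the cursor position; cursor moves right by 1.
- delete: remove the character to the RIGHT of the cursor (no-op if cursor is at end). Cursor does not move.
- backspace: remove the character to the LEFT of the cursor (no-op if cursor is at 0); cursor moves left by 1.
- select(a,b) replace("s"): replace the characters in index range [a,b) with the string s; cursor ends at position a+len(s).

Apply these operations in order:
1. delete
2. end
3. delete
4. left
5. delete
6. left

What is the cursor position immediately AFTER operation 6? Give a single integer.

After op 1 (delete): buf='AA' cursor=0
After op 2 (end): buf='AA' cursor=2
After op 3 (delete): buf='AA' cursor=2
After op 4 (left): buf='AA' cursor=1
After op 5 (delete): buf='A' cursor=1
After op 6 (left): buf='A' cursor=0

Answer: 0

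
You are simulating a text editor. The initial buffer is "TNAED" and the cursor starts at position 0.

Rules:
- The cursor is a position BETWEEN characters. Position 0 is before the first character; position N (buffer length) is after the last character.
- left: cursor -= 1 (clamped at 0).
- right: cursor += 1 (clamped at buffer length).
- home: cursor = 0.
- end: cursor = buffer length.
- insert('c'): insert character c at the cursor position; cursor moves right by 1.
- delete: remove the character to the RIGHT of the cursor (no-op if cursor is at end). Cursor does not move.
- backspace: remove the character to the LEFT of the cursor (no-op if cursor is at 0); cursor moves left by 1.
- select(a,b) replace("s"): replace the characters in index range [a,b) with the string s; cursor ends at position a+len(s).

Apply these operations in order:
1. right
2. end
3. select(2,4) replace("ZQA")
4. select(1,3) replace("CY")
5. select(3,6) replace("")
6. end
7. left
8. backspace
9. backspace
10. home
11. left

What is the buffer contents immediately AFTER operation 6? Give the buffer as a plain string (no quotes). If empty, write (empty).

Answer: TCY

Derivation:
After op 1 (right): buf='TNAED' cursor=1
After op 2 (end): buf='TNAED' cursor=5
After op 3 (select(2,4) replace("ZQA")): buf='TNZQAD' cursor=5
After op 4 (select(1,3) replace("CY")): buf='TCYQAD' cursor=3
After op 5 (select(3,6) replace("")): buf='TCY' cursor=3
After op 6 (end): buf='TCY' cursor=3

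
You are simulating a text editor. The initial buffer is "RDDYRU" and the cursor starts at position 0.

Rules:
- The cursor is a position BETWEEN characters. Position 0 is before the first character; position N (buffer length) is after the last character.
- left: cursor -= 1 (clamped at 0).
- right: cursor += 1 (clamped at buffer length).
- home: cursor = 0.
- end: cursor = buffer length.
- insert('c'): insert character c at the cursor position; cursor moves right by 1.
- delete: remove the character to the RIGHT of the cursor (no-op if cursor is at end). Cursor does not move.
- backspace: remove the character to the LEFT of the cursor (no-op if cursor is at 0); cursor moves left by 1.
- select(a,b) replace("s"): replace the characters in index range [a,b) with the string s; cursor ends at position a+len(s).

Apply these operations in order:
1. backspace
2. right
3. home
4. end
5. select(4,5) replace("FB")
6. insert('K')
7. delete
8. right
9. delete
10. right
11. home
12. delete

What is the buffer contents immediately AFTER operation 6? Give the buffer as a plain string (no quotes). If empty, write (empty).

Answer: RDDYFBKU

Derivation:
After op 1 (backspace): buf='RDDYRU' cursor=0
After op 2 (right): buf='RDDYRU' cursor=1
After op 3 (home): buf='RDDYRU' cursor=0
After op 4 (end): buf='RDDYRU' cursor=6
After op 5 (select(4,5) replace("FB")): buf='RDDYFBU' cursor=6
After op 6 (insert('K')): buf='RDDYFBKU' cursor=7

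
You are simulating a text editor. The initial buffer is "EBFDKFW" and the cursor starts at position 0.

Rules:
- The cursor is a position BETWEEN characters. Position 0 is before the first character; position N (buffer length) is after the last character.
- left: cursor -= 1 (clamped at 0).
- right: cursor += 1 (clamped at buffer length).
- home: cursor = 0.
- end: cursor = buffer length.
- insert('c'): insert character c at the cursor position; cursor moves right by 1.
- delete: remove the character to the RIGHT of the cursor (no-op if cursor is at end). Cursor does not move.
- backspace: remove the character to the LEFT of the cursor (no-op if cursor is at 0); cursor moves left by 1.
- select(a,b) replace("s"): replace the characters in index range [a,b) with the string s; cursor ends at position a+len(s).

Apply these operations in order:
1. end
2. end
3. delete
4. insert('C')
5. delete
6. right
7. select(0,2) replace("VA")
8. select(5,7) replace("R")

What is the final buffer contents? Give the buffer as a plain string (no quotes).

After op 1 (end): buf='EBFDKFW' cursor=7
After op 2 (end): buf='EBFDKFW' cursor=7
After op 3 (delete): buf='EBFDKFW' cursor=7
After op 4 (insert('C')): buf='EBFDKFWC' cursor=8
After op 5 (delete): buf='EBFDKFWC' cursor=8
After op 6 (right): buf='EBFDKFWC' cursor=8
After op 7 (select(0,2) replace("VA")): buf='VAFDKFWC' cursor=2
After op 8 (select(5,7) replace("R")): buf='VAFDKRC' cursor=6

Answer: VAFDKRC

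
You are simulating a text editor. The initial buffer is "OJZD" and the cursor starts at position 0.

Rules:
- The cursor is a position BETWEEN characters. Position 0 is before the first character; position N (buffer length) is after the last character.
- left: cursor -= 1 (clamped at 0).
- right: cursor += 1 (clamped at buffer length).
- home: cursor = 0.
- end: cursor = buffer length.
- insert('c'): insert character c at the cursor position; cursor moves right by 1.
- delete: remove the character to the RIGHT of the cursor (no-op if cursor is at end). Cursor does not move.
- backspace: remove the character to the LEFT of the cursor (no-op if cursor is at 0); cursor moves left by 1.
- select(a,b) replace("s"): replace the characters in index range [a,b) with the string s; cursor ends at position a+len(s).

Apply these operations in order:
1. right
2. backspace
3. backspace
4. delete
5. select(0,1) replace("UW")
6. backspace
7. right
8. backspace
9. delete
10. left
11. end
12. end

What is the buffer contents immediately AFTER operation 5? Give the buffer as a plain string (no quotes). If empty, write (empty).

After op 1 (right): buf='OJZD' cursor=1
After op 2 (backspace): buf='JZD' cursor=0
After op 3 (backspace): buf='JZD' cursor=0
After op 4 (delete): buf='ZD' cursor=0
After op 5 (select(0,1) replace("UW")): buf='UWD' cursor=2

Answer: UWD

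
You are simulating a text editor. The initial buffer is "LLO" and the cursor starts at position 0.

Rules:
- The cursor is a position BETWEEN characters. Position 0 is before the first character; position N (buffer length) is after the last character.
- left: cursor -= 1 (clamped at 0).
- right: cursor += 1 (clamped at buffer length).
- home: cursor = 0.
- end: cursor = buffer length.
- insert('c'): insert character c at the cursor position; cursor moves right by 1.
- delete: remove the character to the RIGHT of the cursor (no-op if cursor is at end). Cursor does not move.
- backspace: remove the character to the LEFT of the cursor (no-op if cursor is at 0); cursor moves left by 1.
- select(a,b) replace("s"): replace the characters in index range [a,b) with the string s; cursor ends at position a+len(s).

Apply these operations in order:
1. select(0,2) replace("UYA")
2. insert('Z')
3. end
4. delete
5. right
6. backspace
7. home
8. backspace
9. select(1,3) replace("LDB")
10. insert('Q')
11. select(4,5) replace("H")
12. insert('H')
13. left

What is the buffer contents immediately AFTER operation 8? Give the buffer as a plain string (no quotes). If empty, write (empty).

Answer: UYAZ

Derivation:
After op 1 (select(0,2) replace("UYA")): buf='UYAO' cursor=3
After op 2 (insert('Z')): buf='UYAZO' cursor=4
After op 3 (end): buf='UYAZO' cursor=5
After op 4 (delete): buf='UYAZO' cursor=5
After op 5 (right): buf='UYAZO' cursor=5
After op 6 (backspace): buf='UYAZ' cursor=4
After op 7 (home): buf='UYAZ' cursor=0
After op 8 (backspace): buf='UYAZ' cursor=0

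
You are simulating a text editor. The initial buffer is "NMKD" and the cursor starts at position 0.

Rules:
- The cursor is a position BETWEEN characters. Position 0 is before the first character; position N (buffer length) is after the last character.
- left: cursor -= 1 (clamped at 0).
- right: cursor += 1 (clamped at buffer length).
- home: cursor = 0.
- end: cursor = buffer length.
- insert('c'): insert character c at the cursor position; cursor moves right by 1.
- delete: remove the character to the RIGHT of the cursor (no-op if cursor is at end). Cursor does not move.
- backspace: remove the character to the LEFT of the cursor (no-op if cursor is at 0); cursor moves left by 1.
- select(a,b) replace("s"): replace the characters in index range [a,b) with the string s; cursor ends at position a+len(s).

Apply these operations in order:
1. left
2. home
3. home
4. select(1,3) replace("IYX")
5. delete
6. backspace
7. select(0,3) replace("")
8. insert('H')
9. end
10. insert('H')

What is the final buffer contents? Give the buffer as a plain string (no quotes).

Answer: HH

Derivation:
After op 1 (left): buf='NMKD' cursor=0
After op 2 (home): buf='NMKD' cursor=0
After op 3 (home): buf='NMKD' cursor=0
After op 4 (select(1,3) replace("IYX")): buf='NIYXD' cursor=4
After op 5 (delete): buf='NIYX' cursor=4
After op 6 (backspace): buf='NIY' cursor=3
After op 7 (select(0,3) replace("")): buf='(empty)' cursor=0
After op 8 (insert('H')): buf='H' cursor=1
After op 9 (end): buf='H' cursor=1
After op 10 (insert('H')): buf='HH' cursor=2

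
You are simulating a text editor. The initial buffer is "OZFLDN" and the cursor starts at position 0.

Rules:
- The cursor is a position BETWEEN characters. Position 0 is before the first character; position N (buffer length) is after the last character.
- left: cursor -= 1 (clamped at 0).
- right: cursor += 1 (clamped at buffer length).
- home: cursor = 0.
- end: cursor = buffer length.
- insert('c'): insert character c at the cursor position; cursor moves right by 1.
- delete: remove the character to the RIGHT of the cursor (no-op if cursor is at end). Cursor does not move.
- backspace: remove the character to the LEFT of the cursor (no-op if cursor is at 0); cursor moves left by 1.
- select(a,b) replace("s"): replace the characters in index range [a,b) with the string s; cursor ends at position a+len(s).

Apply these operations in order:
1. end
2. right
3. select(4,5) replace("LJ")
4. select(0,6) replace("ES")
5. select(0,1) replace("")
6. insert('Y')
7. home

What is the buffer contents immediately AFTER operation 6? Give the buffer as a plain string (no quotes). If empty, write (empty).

After op 1 (end): buf='OZFLDN' cursor=6
After op 2 (right): buf='OZFLDN' cursor=6
After op 3 (select(4,5) replace("LJ")): buf='OZFLLJN' cursor=6
After op 4 (select(0,6) replace("ES")): buf='ESN' cursor=2
After op 5 (select(0,1) replace("")): buf='SN' cursor=0
After op 6 (insert('Y')): buf='YSN' cursor=1

Answer: YSN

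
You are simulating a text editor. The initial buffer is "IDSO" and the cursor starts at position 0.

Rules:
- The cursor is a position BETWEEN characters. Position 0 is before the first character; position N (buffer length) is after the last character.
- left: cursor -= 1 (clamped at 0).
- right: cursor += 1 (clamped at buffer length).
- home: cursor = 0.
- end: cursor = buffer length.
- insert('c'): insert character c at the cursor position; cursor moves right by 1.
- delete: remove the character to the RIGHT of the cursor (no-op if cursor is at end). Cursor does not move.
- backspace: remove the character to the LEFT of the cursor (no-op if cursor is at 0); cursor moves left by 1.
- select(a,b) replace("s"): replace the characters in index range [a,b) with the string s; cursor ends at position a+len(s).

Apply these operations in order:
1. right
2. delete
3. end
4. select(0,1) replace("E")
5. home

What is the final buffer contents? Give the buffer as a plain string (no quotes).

Answer: ESO

Derivation:
After op 1 (right): buf='IDSO' cursor=1
After op 2 (delete): buf='ISO' cursor=1
After op 3 (end): buf='ISO' cursor=3
After op 4 (select(0,1) replace("E")): buf='ESO' cursor=1
After op 5 (home): buf='ESO' cursor=0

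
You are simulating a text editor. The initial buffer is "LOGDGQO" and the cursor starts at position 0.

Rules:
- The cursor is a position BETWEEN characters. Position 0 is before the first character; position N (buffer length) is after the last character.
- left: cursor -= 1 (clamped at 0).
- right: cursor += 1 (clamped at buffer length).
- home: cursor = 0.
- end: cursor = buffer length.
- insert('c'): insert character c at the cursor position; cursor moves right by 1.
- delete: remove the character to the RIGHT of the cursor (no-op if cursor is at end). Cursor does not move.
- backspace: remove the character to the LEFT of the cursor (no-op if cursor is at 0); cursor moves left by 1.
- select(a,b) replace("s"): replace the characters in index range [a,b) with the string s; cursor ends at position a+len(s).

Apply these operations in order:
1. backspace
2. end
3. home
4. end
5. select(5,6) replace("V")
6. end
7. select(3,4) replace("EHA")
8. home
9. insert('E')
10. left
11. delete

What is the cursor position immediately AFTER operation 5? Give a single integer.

Answer: 6

Derivation:
After op 1 (backspace): buf='LOGDGQO' cursor=0
After op 2 (end): buf='LOGDGQO' cursor=7
After op 3 (home): buf='LOGDGQO' cursor=0
After op 4 (end): buf='LOGDGQO' cursor=7
After op 5 (select(5,6) replace("V")): buf='LOGDGVO' cursor=6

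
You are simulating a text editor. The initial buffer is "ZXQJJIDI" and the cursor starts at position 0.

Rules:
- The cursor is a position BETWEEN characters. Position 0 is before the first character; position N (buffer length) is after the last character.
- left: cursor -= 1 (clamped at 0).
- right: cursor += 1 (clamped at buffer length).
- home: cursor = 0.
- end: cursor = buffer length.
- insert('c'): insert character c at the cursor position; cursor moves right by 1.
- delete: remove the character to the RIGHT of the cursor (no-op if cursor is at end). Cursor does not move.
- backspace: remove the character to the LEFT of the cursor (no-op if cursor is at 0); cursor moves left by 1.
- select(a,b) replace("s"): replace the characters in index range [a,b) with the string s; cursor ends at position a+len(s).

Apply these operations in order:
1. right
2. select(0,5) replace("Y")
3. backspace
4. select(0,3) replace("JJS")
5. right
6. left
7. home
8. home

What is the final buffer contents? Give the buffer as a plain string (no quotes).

Answer: JJS

Derivation:
After op 1 (right): buf='ZXQJJIDI' cursor=1
After op 2 (select(0,5) replace("Y")): buf='YIDI' cursor=1
After op 3 (backspace): buf='IDI' cursor=0
After op 4 (select(0,3) replace("JJS")): buf='JJS' cursor=3
After op 5 (right): buf='JJS' cursor=3
After op 6 (left): buf='JJS' cursor=2
After op 7 (home): buf='JJS' cursor=0
After op 8 (home): buf='JJS' cursor=0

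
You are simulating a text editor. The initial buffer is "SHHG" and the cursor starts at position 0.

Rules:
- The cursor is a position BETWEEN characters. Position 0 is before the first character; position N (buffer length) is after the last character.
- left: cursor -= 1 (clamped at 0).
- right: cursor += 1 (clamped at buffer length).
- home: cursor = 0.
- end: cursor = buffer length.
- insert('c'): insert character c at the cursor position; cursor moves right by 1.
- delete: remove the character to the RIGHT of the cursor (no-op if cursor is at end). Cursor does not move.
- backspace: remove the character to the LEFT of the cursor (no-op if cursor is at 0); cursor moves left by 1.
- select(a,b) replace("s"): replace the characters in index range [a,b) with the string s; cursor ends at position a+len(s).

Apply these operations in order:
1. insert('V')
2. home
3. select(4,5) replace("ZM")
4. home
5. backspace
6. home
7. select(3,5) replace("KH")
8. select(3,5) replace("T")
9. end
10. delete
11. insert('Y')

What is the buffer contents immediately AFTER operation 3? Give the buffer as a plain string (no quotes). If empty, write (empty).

Answer: VSHHZM

Derivation:
After op 1 (insert('V')): buf='VSHHG' cursor=1
After op 2 (home): buf='VSHHG' cursor=0
After op 3 (select(4,5) replace("ZM")): buf='VSHHZM' cursor=6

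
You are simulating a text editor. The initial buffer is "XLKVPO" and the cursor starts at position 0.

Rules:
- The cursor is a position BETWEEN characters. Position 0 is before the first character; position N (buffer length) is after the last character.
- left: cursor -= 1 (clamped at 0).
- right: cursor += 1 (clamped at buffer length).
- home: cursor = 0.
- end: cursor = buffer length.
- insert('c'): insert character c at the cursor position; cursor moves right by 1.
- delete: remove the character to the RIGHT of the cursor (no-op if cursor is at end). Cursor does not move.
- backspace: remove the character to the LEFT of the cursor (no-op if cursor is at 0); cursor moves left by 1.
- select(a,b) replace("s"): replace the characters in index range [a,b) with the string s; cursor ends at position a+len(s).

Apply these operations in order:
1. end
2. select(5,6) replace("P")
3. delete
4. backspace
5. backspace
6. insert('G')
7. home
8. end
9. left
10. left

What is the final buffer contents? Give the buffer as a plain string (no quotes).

After op 1 (end): buf='XLKVPO' cursor=6
After op 2 (select(5,6) replace("P")): buf='XLKVPP' cursor=6
After op 3 (delete): buf='XLKVPP' cursor=6
After op 4 (backspace): buf='XLKVP' cursor=5
After op 5 (backspace): buf='XLKV' cursor=4
After op 6 (insert('G')): buf='XLKVG' cursor=5
After op 7 (home): buf='XLKVG' cursor=0
After op 8 (end): buf='XLKVG' cursor=5
After op 9 (left): buf='XLKVG' cursor=4
After op 10 (left): buf='XLKVG' cursor=3

Answer: XLKVG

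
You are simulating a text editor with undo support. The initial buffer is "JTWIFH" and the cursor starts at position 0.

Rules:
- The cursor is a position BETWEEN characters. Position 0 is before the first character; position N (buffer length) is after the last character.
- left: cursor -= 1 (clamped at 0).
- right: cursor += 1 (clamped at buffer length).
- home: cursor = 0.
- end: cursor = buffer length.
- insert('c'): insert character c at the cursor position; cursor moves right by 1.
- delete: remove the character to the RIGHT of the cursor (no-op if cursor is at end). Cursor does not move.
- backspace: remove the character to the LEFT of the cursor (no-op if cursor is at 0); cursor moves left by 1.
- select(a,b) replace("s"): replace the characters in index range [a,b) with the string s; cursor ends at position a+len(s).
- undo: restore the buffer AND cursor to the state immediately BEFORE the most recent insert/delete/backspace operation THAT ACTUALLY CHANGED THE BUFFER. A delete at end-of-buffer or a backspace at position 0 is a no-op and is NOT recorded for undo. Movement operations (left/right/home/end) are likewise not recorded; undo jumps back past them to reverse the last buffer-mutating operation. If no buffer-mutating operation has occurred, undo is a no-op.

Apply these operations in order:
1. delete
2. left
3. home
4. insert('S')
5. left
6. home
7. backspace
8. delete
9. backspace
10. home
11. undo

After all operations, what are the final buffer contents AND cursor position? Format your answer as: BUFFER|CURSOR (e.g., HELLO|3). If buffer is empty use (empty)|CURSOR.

Answer: STWIFH|0

Derivation:
After op 1 (delete): buf='TWIFH' cursor=0
After op 2 (left): buf='TWIFH' cursor=0
After op 3 (home): buf='TWIFH' cursor=0
After op 4 (insert('S')): buf='STWIFH' cursor=1
After op 5 (left): buf='STWIFH' cursor=0
After op 6 (home): buf='STWIFH' cursor=0
After op 7 (backspace): buf='STWIFH' cursor=0
After op 8 (delete): buf='TWIFH' cursor=0
After op 9 (backspace): buf='TWIFH' cursor=0
After op 10 (home): buf='TWIFH' cursor=0
After op 11 (undo): buf='STWIFH' cursor=0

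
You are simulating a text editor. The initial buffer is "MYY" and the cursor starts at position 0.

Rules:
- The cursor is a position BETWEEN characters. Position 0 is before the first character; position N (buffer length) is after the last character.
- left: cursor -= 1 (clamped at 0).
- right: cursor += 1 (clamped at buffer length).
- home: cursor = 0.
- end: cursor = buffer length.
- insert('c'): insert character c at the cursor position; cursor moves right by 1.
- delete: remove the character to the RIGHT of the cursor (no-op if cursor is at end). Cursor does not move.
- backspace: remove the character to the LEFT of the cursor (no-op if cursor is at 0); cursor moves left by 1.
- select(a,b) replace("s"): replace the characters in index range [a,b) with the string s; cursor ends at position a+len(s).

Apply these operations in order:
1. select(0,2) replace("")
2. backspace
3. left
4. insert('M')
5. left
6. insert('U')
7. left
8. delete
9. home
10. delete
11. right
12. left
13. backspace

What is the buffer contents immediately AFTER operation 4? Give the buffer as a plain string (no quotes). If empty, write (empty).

After op 1 (select(0,2) replace("")): buf='Y' cursor=0
After op 2 (backspace): buf='Y' cursor=0
After op 3 (left): buf='Y' cursor=0
After op 4 (insert('M')): buf='MY' cursor=1

Answer: MY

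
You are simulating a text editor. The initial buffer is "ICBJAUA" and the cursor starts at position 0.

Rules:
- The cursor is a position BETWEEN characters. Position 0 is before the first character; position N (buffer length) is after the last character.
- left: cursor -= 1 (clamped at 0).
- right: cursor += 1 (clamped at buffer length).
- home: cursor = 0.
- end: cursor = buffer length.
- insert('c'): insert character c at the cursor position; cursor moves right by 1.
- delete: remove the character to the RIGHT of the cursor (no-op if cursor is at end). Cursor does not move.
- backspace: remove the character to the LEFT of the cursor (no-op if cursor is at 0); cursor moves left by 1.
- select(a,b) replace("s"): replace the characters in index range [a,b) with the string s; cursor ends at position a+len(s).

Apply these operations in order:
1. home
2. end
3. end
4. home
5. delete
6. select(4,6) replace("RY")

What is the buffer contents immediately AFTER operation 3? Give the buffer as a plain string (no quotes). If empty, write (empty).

After op 1 (home): buf='ICBJAUA' cursor=0
After op 2 (end): buf='ICBJAUA' cursor=7
After op 3 (end): buf='ICBJAUA' cursor=7

Answer: ICBJAUA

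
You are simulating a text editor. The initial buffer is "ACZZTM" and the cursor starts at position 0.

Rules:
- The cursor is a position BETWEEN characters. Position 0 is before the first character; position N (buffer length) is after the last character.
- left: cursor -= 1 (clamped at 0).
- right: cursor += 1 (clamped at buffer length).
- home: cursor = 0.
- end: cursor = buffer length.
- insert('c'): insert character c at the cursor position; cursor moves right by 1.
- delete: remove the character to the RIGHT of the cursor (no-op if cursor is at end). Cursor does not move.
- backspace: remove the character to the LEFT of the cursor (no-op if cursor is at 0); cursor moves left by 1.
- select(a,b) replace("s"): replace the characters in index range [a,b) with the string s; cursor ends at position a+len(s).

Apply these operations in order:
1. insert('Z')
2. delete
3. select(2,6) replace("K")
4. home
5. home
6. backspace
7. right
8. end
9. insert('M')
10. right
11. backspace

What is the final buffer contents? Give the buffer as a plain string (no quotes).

After op 1 (insert('Z')): buf='ZACZZTM' cursor=1
After op 2 (delete): buf='ZCZZTM' cursor=1
After op 3 (select(2,6) replace("K")): buf='ZCK' cursor=3
After op 4 (home): buf='ZCK' cursor=0
After op 5 (home): buf='ZCK' cursor=0
After op 6 (backspace): buf='ZCK' cursor=0
After op 7 (right): buf='ZCK' cursor=1
After op 8 (end): buf='ZCK' cursor=3
After op 9 (insert('M')): buf='ZCKM' cursor=4
After op 10 (right): buf='ZCKM' cursor=4
After op 11 (backspace): buf='ZCK' cursor=3

Answer: ZCK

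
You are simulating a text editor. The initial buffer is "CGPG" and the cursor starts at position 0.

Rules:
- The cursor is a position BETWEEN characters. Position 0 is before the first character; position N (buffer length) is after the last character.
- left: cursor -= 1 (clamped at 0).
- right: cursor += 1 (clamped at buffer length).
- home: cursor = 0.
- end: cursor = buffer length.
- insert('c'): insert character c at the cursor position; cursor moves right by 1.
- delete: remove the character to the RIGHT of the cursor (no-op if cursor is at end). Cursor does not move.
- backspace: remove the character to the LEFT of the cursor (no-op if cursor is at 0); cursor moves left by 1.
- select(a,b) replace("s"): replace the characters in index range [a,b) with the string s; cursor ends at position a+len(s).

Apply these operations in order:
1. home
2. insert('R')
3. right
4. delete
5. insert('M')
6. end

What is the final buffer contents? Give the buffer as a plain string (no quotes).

Answer: RCMPG

Derivation:
After op 1 (home): buf='CGPG' cursor=0
After op 2 (insert('R')): buf='RCGPG' cursor=1
After op 3 (right): buf='RCGPG' cursor=2
After op 4 (delete): buf='RCPG' cursor=2
After op 5 (insert('M')): buf='RCMPG' cursor=3
After op 6 (end): buf='RCMPG' cursor=5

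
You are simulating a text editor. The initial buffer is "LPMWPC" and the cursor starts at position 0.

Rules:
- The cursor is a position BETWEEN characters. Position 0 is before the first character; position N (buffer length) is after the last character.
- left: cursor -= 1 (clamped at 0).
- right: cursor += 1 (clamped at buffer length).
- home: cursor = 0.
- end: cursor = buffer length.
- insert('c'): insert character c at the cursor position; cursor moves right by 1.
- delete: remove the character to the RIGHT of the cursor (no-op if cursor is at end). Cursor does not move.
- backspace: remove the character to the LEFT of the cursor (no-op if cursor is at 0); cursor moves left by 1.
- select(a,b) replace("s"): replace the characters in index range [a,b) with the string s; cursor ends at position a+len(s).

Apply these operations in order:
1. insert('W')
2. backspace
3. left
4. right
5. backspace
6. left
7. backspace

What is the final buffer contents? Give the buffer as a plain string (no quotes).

After op 1 (insert('W')): buf='WLPMWPC' cursor=1
After op 2 (backspace): buf='LPMWPC' cursor=0
After op 3 (left): buf='LPMWPC' cursor=0
After op 4 (right): buf='LPMWPC' cursor=1
After op 5 (backspace): buf='PMWPC' cursor=0
After op 6 (left): buf='PMWPC' cursor=0
After op 7 (backspace): buf='PMWPC' cursor=0

Answer: PMWPC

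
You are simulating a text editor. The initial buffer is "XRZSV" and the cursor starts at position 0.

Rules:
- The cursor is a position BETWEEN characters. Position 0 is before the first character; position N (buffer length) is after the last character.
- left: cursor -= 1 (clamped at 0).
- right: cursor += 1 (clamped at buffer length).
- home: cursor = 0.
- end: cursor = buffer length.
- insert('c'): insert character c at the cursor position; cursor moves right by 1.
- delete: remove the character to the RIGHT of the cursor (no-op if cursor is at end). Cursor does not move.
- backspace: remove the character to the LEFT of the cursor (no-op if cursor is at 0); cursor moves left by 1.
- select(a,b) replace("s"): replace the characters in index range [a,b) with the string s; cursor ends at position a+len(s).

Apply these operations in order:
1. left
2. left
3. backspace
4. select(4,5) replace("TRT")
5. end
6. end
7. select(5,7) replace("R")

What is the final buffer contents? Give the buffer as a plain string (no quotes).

Answer: XRZSTR

Derivation:
After op 1 (left): buf='XRZSV' cursor=0
After op 2 (left): buf='XRZSV' cursor=0
After op 3 (backspace): buf='XRZSV' cursor=0
After op 4 (select(4,5) replace("TRT")): buf='XRZSTRT' cursor=7
After op 5 (end): buf='XRZSTRT' cursor=7
After op 6 (end): buf='XRZSTRT' cursor=7
After op 7 (select(5,7) replace("R")): buf='XRZSTR' cursor=6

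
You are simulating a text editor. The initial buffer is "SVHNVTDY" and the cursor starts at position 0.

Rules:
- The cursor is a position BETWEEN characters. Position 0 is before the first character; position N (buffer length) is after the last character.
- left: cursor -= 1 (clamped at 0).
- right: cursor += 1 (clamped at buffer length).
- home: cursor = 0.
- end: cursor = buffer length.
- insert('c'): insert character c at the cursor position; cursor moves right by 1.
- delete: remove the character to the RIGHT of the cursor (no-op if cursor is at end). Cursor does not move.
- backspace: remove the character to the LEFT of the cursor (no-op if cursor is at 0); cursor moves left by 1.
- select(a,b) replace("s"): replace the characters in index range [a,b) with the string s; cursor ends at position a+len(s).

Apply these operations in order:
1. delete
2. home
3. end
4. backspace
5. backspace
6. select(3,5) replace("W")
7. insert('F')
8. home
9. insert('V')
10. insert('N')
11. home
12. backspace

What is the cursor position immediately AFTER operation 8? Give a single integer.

After op 1 (delete): buf='VHNVTDY' cursor=0
After op 2 (home): buf='VHNVTDY' cursor=0
After op 3 (end): buf='VHNVTDY' cursor=7
After op 4 (backspace): buf='VHNVTD' cursor=6
After op 5 (backspace): buf='VHNVT' cursor=5
After op 6 (select(3,5) replace("W")): buf='VHNW' cursor=4
After op 7 (insert('F')): buf='VHNWF' cursor=5
After op 8 (home): buf='VHNWF' cursor=0

Answer: 0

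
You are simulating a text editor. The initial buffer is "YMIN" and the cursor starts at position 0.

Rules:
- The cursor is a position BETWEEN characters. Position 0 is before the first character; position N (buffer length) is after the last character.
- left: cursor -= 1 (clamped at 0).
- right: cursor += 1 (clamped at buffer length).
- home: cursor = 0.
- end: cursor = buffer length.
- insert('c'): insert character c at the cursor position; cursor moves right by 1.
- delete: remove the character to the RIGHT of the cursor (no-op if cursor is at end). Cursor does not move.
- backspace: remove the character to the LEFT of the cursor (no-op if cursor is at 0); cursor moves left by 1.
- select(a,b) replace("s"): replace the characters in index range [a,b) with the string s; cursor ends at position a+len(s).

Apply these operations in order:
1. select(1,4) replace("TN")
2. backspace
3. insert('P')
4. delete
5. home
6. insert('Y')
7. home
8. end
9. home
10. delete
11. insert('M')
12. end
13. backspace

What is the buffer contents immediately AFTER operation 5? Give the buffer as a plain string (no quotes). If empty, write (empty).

After op 1 (select(1,4) replace("TN")): buf='YTN' cursor=3
After op 2 (backspace): buf='YT' cursor=2
After op 3 (insert('P')): buf='YTP' cursor=3
After op 4 (delete): buf='YTP' cursor=3
After op 5 (home): buf='YTP' cursor=0

Answer: YTP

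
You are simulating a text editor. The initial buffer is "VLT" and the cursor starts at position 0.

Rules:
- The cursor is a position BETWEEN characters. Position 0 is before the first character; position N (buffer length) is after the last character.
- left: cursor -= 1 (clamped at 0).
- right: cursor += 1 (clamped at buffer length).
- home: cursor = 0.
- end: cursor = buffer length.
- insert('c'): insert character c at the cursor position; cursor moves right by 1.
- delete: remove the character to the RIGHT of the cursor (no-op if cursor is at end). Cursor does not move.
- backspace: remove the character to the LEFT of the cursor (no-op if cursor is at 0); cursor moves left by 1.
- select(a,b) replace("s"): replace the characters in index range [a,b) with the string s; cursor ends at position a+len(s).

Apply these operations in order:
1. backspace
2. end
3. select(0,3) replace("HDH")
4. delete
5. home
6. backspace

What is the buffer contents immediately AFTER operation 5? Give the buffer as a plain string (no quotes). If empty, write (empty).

Answer: HDH

Derivation:
After op 1 (backspace): buf='VLT' cursor=0
After op 2 (end): buf='VLT' cursor=3
After op 3 (select(0,3) replace("HDH")): buf='HDH' cursor=3
After op 4 (delete): buf='HDH' cursor=3
After op 5 (home): buf='HDH' cursor=0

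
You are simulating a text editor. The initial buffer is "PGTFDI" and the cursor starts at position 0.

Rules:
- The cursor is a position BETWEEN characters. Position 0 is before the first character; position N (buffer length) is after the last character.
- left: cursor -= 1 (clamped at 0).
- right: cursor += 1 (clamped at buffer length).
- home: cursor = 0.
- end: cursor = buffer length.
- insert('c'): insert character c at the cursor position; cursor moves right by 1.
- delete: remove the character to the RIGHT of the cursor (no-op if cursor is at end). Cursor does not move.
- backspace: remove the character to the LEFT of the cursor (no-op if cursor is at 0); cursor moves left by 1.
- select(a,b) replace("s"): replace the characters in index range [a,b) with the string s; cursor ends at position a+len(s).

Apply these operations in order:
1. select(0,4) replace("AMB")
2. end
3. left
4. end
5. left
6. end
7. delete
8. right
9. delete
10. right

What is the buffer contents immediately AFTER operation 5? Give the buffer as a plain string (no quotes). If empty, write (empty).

After op 1 (select(0,4) replace("AMB")): buf='AMBDI' cursor=3
After op 2 (end): buf='AMBDI' cursor=5
After op 3 (left): buf='AMBDI' cursor=4
After op 4 (end): buf='AMBDI' cursor=5
After op 5 (left): buf='AMBDI' cursor=4

Answer: AMBDI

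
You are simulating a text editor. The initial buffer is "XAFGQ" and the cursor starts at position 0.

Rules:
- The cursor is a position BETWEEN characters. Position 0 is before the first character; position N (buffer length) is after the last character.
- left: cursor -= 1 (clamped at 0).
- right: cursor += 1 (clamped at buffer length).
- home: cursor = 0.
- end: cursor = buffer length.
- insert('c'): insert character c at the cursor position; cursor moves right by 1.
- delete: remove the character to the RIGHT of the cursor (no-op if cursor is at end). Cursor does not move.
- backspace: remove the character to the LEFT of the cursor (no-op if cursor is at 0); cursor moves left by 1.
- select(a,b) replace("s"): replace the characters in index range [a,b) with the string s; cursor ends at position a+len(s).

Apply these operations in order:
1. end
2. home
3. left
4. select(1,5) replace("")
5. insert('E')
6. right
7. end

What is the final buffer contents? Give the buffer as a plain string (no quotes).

After op 1 (end): buf='XAFGQ' cursor=5
After op 2 (home): buf='XAFGQ' cursor=0
After op 3 (left): buf='XAFGQ' cursor=0
After op 4 (select(1,5) replace("")): buf='X' cursor=1
After op 5 (insert('E')): buf='XE' cursor=2
After op 6 (right): buf='XE' cursor=2
After op 7 (end): buf='XE' cursor=2

Answer: XE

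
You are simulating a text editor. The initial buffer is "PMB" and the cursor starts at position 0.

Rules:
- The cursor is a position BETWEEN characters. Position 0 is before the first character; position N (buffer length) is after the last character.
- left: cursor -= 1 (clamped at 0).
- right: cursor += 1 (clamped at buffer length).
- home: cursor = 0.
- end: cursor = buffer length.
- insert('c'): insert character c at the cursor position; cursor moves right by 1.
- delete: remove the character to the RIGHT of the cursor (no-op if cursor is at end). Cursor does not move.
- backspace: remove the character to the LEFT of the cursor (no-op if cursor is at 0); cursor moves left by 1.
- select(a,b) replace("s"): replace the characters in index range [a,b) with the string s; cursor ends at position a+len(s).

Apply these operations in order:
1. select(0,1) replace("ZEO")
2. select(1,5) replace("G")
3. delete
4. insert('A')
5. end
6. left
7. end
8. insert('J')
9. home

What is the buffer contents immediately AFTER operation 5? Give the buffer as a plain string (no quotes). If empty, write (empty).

Answer: ZGA

Derivation:
After op 1 (select(0,1) replace("ZEO")): buf='ZEOMB' cursor=3
After op 2 (select(1,5) replace("G")): buf='ZG' cursor=2
After op 3 (delete): buf='ZG' cursor=2
After op 4 (insert('A')): buf='ZGA' cursor=3
After op 5 (end): buf='ZGA' cursor=3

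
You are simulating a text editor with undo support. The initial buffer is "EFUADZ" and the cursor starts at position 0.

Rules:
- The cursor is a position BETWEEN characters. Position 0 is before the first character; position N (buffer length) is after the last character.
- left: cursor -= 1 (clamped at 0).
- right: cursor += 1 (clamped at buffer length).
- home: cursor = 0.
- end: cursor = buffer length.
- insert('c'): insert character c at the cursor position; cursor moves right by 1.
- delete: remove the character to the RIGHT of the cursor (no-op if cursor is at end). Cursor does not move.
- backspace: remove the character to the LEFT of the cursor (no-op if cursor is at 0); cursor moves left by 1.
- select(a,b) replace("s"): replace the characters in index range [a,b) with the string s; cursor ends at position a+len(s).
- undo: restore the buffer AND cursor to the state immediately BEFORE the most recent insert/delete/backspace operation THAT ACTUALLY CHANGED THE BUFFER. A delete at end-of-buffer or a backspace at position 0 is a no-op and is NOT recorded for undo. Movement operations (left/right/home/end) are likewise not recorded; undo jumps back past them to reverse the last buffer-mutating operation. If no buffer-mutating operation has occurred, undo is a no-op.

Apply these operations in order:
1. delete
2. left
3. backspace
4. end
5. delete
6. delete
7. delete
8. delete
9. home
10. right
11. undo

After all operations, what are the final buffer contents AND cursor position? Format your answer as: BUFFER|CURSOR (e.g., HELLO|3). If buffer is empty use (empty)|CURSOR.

Answer: EFUADZ|0

Derivation:
After op 1 (delete): buf='FUADZ' cursor=0
After op 2 (left): buf='FUADZ' cursor=0
After op 3 (backspace): buf='FUADZ' cursor=0
After op 4 (end): buf='FUADZ' cursor=5
After op 5 (delete): buf='FUADZ' cursor=5
After op 6 (delete): buf='FUADZ' cursor=5
After op 7 (delete): buf='FUADZ' cursor=5
After op 8 (delete): buf='FUADZ' cursor=5
After op 9 (home): buf='FUADZ' cursor=0
After op 10 (right): buf='FUADZ' cursor=1
After op 11 (undo): buf='EFUADZ' cursor=0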